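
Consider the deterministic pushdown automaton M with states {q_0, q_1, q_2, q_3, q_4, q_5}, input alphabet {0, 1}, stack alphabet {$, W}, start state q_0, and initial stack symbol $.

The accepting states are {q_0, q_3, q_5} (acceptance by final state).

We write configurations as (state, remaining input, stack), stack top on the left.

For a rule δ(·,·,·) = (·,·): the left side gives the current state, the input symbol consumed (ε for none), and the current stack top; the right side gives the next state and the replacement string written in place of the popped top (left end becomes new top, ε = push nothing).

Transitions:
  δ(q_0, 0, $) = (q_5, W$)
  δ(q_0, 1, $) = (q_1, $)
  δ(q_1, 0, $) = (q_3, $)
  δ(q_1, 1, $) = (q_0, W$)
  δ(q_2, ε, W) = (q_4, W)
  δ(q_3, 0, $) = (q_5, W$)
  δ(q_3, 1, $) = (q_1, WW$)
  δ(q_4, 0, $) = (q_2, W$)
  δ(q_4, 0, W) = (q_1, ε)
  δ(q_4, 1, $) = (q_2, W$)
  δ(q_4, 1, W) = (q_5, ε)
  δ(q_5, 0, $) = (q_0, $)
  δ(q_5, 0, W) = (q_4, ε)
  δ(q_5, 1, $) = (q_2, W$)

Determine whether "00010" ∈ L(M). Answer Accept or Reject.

(q_0, 00010, $)
  read 0, top $: go to q_5, push W$ → (q_5, 0010, W$)
  read 0, top W: go to q_4, push ε → (q_4, 010, $)
  read 0, top $: go to q_2, push W$ → (q_2, 10, W$)
  ε-move, top W: go to q_4, push W → (q_4, 10, W$)
  read 1, top W: go to q_5, push ε → (q_5, 0, $)
  read 0, top $: go to q_0, push $ → (q_0, ε, $)
All input consumed; state q_0 ∈ F.

Accept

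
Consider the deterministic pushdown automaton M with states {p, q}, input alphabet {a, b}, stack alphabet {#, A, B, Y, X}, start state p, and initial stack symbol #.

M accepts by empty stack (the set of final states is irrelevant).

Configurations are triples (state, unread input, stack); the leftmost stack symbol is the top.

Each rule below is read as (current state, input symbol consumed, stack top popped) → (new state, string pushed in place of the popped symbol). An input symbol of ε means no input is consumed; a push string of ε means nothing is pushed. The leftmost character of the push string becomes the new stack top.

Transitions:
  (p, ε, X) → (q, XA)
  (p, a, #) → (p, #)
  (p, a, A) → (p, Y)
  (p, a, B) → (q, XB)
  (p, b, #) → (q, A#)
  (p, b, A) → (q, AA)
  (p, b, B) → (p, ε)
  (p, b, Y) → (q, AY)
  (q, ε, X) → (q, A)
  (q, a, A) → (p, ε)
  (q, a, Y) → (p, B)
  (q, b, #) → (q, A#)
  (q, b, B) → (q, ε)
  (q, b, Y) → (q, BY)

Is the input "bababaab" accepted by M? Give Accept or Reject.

(p, bababaab, #)
  read b, top #: go to q, push A# → (q, ababaab, A#)
  read a, top A: go to p, push ε → (p, babaab, #)
  read b, top #: go to q, push A# → (q, abaab, A#)
  read a, top A: go to p, push ε → (p, baab, #)
  read b, top #: go to q, push A# → (q, aab, A#)
  read a, top A: go to p, push ε → (p, ab, #)
  read a, top #: go to p, push # → (p, b, #)
  read b, top #: go to q, push A# → (q, ε, A#)
All input consumed; stack is A#, not empty, and no further ε-move applies.

Reject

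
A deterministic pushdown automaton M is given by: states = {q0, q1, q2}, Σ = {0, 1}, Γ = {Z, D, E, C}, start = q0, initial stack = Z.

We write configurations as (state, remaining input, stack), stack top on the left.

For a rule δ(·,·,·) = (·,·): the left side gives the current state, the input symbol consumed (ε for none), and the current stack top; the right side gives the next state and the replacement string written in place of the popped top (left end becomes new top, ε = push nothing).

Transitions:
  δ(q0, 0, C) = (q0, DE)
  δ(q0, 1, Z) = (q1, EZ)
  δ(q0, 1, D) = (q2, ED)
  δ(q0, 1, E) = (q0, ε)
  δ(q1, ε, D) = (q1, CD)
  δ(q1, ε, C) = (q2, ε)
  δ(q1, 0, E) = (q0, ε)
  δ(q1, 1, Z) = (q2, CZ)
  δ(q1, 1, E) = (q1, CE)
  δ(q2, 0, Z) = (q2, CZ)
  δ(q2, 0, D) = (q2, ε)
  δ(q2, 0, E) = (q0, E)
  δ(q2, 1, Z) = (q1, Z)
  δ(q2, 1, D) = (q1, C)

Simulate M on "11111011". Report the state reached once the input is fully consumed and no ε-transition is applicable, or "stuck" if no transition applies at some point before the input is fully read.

stuck

(q0, 11111011, Z) ⊢ (q1, 1111011, EZ) ⊢ (q1, 111011, CEZ) ⊢ (q2, 111011, EZ)
No transition for (q2, 1, top E); M blocks with input 111011 remaining.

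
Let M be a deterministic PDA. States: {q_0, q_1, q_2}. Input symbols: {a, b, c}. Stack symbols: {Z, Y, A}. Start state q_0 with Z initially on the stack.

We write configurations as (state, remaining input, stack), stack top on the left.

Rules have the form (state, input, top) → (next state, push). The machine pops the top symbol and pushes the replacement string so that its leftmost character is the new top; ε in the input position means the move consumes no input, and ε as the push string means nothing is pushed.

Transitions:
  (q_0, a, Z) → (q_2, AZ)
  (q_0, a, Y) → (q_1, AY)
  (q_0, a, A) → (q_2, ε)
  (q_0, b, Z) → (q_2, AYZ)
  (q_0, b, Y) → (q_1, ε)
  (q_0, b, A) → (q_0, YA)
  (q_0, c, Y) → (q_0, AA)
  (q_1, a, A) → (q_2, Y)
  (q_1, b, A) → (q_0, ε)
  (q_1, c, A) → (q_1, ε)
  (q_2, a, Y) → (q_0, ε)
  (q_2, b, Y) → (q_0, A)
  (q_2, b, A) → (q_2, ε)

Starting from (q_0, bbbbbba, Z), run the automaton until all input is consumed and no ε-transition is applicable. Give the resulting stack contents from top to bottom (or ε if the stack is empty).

(q_0, bbbbbba, Z)
  read b, top Z: go to q_2, push AYZ → (q_2, bbbbba, AYZ)
  read b, top A: go to q_2, push ε → (q_2, bbbba, YZ)
  read b, top Y: go to q_0, push A → (q_0, bbba, AZ)
  read b, top A: go to q_0, push YA → (q_0, bba, YAZ)
  read b, top Y: go to q_1, push ε → (q_1, ba, AZ)
  read b, top A: go to q_0, push ε → (q_0, a, Z)
  read a, top Z: go to q_2, push AZ → (q_2, ε, AZ)
All input consumed in state q_2 with stack AZ.

AZ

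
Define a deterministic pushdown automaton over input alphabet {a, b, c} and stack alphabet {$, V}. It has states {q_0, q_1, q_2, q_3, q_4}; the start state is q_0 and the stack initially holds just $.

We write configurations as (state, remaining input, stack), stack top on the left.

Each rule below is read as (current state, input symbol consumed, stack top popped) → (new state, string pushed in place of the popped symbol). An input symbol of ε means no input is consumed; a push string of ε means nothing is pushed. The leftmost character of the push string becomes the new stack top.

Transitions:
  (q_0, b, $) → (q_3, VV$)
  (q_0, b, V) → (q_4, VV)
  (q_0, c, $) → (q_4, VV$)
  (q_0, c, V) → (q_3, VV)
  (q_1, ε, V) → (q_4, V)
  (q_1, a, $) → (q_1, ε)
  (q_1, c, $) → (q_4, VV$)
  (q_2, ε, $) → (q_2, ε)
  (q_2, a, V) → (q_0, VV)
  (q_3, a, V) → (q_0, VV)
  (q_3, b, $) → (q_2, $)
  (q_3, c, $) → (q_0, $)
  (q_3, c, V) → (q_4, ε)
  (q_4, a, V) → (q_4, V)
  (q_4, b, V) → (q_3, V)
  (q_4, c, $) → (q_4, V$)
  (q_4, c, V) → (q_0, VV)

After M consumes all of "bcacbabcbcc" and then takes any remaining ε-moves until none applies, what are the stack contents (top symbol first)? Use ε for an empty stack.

(q_0, bcacbabcbcc, $) ⊢ (q_3, cacbabcbcc, VV$) ⊢ (q_4, acbabcbcc, V$) ⊢ (q_4, cbabcbcc, V$) ⊢ (q_0, babcbcc, VV$) ⊢ (q_4, abcbcc, VVV$) ⊢ (q_4, bcbcc, VVV$) ⊢ (q_3, cbcc, VVV$) ⊢ (q_4, bcc, VV$) ⊢ (q_3, cc, VV$) ⊢ (q_4, c, V$) ⊢ (q_0, ε, VV$)
All input consumed in state q_0 with stack VV$.

VV$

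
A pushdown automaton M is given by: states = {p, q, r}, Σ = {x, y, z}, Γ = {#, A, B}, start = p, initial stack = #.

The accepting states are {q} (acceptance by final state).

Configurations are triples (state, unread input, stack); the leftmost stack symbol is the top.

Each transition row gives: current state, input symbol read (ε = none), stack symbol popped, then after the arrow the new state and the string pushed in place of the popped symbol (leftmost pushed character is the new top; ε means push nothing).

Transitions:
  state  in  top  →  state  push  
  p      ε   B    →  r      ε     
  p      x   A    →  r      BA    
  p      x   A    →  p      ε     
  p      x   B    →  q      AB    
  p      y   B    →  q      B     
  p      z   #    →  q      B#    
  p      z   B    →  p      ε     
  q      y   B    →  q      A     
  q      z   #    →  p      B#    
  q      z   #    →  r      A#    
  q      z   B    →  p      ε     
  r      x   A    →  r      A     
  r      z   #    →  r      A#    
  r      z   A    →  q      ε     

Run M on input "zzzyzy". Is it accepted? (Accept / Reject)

No computation consumes all input and reaches a final state.

Reject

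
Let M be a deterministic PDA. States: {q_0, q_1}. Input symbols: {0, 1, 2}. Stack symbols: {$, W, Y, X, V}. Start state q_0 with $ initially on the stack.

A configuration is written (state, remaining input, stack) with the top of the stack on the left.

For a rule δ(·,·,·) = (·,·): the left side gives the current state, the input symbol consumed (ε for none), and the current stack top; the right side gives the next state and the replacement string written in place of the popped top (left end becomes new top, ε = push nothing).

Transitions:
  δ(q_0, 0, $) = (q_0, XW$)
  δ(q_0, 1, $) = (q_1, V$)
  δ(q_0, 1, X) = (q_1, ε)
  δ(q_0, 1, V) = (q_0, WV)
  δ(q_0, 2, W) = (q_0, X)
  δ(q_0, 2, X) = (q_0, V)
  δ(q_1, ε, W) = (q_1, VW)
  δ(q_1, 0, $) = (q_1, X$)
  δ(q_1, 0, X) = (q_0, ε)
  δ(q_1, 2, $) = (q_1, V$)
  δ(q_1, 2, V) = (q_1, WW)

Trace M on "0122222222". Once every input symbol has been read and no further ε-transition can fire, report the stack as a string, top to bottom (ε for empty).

(q_0, 0122222222, $)
  read 0, top $: go to q_0, push XW$ → (q_0, 122222222, XW$)
  read 1, top X: go to q_1, push ε → (q_1, 22222222, W$)
  ε-move, top W: go to q_1, push VW → (q_1, 22222222, VW$)
  read 2, top V: go to q_1, push WW → (q_1, 2222222, WWW$)
  ε-move, top W: go to q_1, push VW → (q_1, 2222222, VWWW$)
  read 2, top V: go to q_1, push WW → (q_1, 222222, WWWWW$)
  ε-move, top W: go to q_1, push VW → (q_1, 222222, VWWWWW$)
  read 2, top V: go to q_1, push WW → (q_1, 22222, WWWWWWW$)
  ε-move, top W: go to q_1, push VW → (q_1, 22222, VWWWWWWW$)
  read 2, top V: go to q_1, push WW → (q_1, 2222, WWWWWWWWW$)
  ε-move, top W: go to q_1, push VW → (q_1, 2222, VWWWWWWWWW$)
  read 2, top V: go to q_1, push WW → (q_1, 222, WWWWWWWWWWW$)
  ε-move, top W: go to q_1, push VW → (q_1, 222, VWWWWWWWWWWW$)
  read 2, top V: go to q_1, push WW → (q_1, 22, WWWWWWWWWWWWW$)
  ε-move, top W: go to q_1, push VW → (q_1, 22, VWWWWWWWWWWWWW$)
  read 2, top V: go to q_1, push WW → (q_1, 2, WWWWWWWWWWWWWWW$)
  ε-move, top W: go to q_1, push VW → (q_1, 2, VWWWWWWWWWWWWWWW$)
  read 2, top V: go to q_1, push WW → (q_1, ε, WWWWWWWWWWWWWWWWW$)
  ε-move, top W: go to q_1, push VW → (q_1, ε, VWWWWWWWWWWWWWWWWW$)
All input consumed in state q_1 with stack VWWWWWWWWWWWWWWWWW$.

VWWWWWWWWWWWWWWWWW$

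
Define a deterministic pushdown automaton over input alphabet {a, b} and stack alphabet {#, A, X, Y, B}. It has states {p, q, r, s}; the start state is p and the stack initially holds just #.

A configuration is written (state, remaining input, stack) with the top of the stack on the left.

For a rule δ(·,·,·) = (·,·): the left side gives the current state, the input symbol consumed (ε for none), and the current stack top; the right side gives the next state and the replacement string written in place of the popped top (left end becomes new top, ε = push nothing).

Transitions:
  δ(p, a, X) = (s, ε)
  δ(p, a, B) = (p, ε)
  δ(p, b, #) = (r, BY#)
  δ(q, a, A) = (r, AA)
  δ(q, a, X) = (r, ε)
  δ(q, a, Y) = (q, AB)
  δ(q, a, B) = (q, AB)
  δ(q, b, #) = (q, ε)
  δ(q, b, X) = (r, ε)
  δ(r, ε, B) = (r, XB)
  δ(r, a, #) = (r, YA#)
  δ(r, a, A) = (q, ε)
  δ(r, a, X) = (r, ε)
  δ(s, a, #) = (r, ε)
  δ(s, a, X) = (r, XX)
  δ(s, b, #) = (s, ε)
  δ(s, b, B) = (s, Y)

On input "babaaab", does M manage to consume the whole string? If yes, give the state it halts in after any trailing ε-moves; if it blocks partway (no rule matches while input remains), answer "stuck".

stuck

(p, babaaab, #)
  read b, top #: go to r, push BY# → (r, abaaab, BY#)
  ε-move, top B: go to r, push XB → (r, abaaab, XBY#)
  read a, top X: go to r, push ε → (r, baaab, BY#)
  ε-move, top B: go to r, push XB → (r, baaab, XBY#)
No transition for (r, b, top X); M blocks with input baaab remaining.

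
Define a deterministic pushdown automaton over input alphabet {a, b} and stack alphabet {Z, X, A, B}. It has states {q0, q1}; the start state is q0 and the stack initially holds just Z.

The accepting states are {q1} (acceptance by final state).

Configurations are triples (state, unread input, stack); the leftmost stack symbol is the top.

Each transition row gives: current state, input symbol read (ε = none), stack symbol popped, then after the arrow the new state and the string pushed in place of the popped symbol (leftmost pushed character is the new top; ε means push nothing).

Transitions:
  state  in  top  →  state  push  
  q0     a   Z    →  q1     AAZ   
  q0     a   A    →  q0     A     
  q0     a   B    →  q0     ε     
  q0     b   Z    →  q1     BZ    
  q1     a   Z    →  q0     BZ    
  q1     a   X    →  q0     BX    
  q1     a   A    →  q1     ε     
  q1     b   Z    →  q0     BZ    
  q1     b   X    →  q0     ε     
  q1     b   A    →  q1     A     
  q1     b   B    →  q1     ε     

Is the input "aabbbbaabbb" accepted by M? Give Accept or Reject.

Reject

(q0, aabbbbaabbb, Z) ⊢ (q1, abbbbaabbb, AAZ) ⊢ (q1, bbbbaabbb, AZ) ⊢ (q1, bbbaabbb, AZ) ⊢ (q1, bbaabbb, AZ) ⊢ (q1, baabbb, AZ) ⊢ (q1, aabbb, AZ) ⊢ (q1, abbb, Z) ⊢ (q0, bbb, BZ)
No transition applies at (q0, bbb, BZ); input not fully consumed.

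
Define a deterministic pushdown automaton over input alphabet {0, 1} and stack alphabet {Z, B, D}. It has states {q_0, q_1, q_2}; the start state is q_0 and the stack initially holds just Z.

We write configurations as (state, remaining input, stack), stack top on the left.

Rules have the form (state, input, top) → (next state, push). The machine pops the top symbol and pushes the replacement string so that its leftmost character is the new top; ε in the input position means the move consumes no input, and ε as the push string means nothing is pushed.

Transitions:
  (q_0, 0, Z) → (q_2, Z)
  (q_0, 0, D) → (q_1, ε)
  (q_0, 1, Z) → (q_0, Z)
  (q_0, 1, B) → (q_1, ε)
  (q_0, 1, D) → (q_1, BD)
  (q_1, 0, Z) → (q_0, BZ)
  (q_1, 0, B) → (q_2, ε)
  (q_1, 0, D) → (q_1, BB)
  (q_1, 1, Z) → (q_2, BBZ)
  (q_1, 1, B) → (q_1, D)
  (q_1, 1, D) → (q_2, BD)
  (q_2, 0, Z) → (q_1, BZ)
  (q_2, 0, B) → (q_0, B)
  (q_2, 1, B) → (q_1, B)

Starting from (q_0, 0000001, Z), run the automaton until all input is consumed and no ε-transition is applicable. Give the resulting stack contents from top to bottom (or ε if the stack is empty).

DZ

(q_0, 0000001, Z)
  read 0, top Z: go to q_2, push Z → (q_2, 000001, Z)
  read 0, top Z: go to q_1, push BZ → (q_1, 00001, BZ)
  read 0, top B: go to q_2, push ε → (q_2, 0001, Z)
  read 0, top Z: go to q_1, push BZ → (q_1, 001, BZ)
  read 0, top B: go to q_2, push ε → (q_2, 01, Z)
  read 0, top Z: go to q_1, push BZ → (q_1, 1, BZ)
  read 1, top B: go to q_1, push D → (q_1, ε, DZ)
All input consumed in state q_1 with stack DZ.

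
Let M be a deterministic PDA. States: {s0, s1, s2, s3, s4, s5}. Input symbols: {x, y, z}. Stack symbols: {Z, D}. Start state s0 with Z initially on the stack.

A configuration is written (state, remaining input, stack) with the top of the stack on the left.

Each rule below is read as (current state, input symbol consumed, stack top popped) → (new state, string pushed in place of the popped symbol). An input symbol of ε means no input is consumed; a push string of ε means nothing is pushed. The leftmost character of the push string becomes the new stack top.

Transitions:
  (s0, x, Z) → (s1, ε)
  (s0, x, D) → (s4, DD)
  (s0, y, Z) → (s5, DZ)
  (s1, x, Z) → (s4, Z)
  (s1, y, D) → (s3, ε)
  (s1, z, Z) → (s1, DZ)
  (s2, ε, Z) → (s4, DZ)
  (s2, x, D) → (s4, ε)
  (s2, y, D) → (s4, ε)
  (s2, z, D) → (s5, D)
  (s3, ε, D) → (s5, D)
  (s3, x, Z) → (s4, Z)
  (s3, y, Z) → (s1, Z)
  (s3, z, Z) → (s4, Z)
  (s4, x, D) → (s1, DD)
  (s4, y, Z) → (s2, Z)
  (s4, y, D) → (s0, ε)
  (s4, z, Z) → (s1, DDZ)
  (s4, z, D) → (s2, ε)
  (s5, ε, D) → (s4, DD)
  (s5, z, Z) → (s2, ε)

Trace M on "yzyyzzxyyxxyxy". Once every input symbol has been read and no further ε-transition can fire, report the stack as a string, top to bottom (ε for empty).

(s0, yzyyzzxyyxxyxy, Z)
  read y, top Z: go to s5, push DZ → (s5, zyyzzxyyxxyxy, DZ)
  ε-move, top D: go to s4, push DD → (s4, zyyzzxyyxxyxy, DDZ)
  read z, top D: go to s2, push ε → (s2, yyzzxyyxxyxy, DZ)
  read y, top D: go to s4, push ε → (s4, yzzxyyxxyxy, Z)
  read y, top Z: go to s2, push Z → (s2, zzxyyxxyxy, Z)
  ε-move, top Z: go to s4, push DZ → (s4, zzxyyxxyxy, DZ)
  read z, top D: go to s2, push ε → (s2, zxyyxxyxy, Z)
  ε-move, top Z: go to s4, push DZ → (s4, zxyyxxyxy, DZ)
  read z, top D: go to s2, push ε → (s2, xyyxxyxy, Z)
  ε-move, top Z: go to s4, push DZ → (s4, xyyxxyxy, DZ)
  read x, top D: go to s1, push DD → (s1, yyxxyxy, DDZ)
  read y, top D: go to s3, push ε → (s3, yxxyxy, DZ)
  ε-move, top D: go to s5, push D → (s5, yxxyxy, DZ)
  ε-move, top D: go to s4, push DD → (s4, yxxyxy, DDZ)
  read y, top D: go to s0, push ε → (s0, xxyxy, DZ)
  read x, top D: go to s4, push DD → (s4, xyxy, DDZ)
  read x, top D: go to s1, push DD → (s1, yxy, DDDZ)
  read y, top D: go to s3, push ε → (s3, xy, DDZ)
  ε-move, top D: go to s5, push D → (s5, xy, DDZ)
  ε-move, top D: go to s4, push DD → (s4, xy, DDDZ)
  read x, top D: go to s1, push DD → (s1, y, DDDDZ)
  read y, top D: go to s3, push ε → (s3, ε, DDDZ)
  ε-move, top D: go to s5, push D → (s5, ε, DDDZ)
  ε-move, top D: go to s4, push DD → (s4, ε, DDDDZ)
All input consumed in state s4 with stack DDDDZ.

DDDDZ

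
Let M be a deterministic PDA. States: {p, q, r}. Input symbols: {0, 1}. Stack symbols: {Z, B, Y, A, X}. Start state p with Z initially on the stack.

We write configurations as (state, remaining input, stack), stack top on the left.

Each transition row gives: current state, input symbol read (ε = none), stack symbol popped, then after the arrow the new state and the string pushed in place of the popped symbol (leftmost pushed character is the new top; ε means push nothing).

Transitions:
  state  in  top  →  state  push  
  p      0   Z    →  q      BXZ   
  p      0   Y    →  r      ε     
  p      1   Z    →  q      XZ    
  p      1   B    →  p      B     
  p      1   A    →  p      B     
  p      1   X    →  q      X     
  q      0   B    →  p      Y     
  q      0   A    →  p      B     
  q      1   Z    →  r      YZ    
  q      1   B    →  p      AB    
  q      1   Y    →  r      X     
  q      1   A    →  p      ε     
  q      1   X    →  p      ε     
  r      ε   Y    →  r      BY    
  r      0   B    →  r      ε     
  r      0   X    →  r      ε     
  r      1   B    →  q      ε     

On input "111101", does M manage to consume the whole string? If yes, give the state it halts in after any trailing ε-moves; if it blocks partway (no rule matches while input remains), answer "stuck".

p

(p, 111101, Z)
  read 1, top Z: go to q, push XZ → (q, 11101, XZ)
  read 1, top X: go to p, push ε → (p, 1101, Z)
  read 1, top Z: go to q, push XZ → (q, 101, XZ)
  read 1, top X: go to p, push ε → (p, 01, Z)
  read 0, top Z: go to q, push BXZ → (q, 1, BXZ)
  read 1, top B: go to p, push AB → (p, ε, ABXZ)
All input consumed; M is in state p.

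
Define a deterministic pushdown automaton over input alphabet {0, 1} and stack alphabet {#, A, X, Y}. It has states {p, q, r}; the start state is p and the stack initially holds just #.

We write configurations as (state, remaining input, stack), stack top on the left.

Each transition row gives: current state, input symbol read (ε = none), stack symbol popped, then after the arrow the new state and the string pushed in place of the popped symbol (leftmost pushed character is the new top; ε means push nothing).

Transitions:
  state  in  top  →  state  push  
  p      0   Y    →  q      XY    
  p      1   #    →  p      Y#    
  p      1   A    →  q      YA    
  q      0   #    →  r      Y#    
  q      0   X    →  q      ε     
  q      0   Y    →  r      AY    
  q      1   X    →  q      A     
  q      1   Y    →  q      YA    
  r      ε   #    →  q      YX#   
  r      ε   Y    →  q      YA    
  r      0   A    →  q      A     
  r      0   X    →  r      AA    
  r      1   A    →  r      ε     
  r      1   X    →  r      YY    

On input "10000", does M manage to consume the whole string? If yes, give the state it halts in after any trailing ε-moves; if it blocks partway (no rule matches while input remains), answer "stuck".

(p, 10000, #)
  read 1, top #: go to p, push Y# → (p, 0000, Y#)
  read 0, top Y: go to q, push XY → (q, 000, XY#)
  read 0, top X: go to q, push ε → (q, 00, Y#)
  read 0, top Y: go to r, push AY → (r, 0, AY#)
  read 0, top A: go to q, push A → (q, ε, AY#)
All input consumed; M is in state q.

q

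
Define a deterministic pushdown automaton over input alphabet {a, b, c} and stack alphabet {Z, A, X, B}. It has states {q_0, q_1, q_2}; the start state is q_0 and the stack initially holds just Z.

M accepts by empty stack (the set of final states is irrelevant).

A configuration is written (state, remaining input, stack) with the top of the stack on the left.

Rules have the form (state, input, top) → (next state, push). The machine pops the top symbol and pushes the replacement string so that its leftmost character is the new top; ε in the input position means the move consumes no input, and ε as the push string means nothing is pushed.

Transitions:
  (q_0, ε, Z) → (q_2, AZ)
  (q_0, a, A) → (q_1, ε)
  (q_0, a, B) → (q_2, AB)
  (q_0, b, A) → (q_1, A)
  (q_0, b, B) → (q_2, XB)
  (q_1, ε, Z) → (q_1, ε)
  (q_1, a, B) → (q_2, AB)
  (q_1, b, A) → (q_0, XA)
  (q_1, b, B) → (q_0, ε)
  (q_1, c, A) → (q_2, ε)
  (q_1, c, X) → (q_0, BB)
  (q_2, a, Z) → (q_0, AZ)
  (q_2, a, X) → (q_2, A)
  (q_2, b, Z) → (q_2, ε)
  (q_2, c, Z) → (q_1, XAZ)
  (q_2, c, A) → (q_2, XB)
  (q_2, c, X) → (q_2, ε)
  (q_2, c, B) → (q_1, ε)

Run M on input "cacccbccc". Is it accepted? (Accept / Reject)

Accept

(q_0, cacccbccc, Z)
  ε-move, top Z: go to q_2, push AZ → (q_2, cacccbccc, AZ)
  read c, top A: go to q_2, push XB → (q_2, acccbccc, XBZ)
  read a, top X: go to q_2, push A → (q_2, cccbccc, ABZ)
  read c, top A: go to q_2, push XB → (q_2, ccbccc, XBBZ)
  read c, top X: go to q_2, push ε → (q_2, cbccc, BBZ)
  read c, top B: go to q_1, push ε → (q_1, bccc, BZ)
  read b, top B: go to q_0, push ε → (q_0, ccc, Z)
  ε-move, top Z: go to q_2, push AZ → (q_2, ccc, AZ)
  read c, top A: go to q_2, push XB → (q_2, cc, XBZ)
  read c, top X: go to q_2, push ε → (q_2, c, BZ)
  read c, top B: go to q_1, push ε → (q_1, ε, Z)
  ε-move, top Z: go to q_1, push ε → (q_1, ε, ε)
All input consumed and the stack is empty.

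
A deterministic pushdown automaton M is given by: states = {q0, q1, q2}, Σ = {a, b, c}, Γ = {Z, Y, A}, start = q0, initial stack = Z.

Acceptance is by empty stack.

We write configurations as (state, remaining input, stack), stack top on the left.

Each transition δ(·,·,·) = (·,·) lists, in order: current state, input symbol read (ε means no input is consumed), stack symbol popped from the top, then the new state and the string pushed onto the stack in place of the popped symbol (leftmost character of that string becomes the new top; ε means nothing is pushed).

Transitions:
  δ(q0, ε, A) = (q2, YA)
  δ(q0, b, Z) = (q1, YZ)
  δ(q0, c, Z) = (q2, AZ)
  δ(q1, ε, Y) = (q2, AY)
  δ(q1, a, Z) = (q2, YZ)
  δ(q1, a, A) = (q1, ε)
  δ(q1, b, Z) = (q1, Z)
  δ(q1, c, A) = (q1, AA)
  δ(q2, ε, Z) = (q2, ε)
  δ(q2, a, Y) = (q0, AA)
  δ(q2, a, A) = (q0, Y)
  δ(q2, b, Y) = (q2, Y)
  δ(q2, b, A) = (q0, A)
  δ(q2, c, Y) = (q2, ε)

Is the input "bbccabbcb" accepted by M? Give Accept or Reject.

(q0, bbccabbcb, Z) ⊢ (q1, bccabbcb, YZ) ⊢ (q2, bccabbcb, AYZ) ⊢ (q0, ccabbcb, AYZ) ⊢ (q2, ccabbcb, YAYZ) ⊢ (q2, cabbcb, AYZ)
No transition applies at (q2, cabbcb, AYZ); input not fully consumed.

Reject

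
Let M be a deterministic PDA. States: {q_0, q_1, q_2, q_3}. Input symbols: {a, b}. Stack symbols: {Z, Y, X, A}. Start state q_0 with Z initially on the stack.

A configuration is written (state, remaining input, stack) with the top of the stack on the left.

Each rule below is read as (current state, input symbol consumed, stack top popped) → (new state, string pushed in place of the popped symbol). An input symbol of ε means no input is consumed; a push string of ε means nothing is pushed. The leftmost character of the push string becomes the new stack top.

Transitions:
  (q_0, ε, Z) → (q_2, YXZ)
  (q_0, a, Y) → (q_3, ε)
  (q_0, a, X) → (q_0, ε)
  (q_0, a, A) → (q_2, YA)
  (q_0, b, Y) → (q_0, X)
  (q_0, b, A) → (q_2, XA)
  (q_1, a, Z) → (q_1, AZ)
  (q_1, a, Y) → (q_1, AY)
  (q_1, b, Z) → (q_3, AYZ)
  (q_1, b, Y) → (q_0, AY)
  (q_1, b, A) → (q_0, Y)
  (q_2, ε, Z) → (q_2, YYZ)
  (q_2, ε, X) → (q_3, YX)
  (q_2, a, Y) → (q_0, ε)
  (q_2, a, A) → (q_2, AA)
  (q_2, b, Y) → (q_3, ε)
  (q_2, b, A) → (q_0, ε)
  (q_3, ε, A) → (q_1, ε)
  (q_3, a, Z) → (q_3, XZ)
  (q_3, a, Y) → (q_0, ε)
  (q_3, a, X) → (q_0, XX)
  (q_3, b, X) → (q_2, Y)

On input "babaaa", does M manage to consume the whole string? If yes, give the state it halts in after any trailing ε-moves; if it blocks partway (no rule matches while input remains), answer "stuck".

stuck

(q_0, babaaa, Z) ⊢ (q_2, babaaa, YXZ) ⊢ (q_3, abaaa, XZ) ⊢ (q_0, baaa, XXZ)
No transition for (q_0, b, top X); M blocks with input baaa remaining.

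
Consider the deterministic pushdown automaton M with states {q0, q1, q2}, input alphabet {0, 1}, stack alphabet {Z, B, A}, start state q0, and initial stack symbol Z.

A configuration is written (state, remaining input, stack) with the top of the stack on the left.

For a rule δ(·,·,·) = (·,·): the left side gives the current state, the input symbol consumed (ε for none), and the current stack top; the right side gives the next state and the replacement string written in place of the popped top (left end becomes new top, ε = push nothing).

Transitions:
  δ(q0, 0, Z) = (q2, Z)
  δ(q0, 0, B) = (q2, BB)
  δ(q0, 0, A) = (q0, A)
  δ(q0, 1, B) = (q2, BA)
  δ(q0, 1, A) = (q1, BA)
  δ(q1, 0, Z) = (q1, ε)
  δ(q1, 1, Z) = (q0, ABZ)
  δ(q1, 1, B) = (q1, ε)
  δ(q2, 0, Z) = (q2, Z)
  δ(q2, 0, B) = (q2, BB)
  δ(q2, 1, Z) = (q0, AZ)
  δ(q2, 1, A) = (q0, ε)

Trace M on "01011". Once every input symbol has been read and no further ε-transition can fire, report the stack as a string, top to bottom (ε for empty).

AZ

(q0, 01011, Z)
  read 0, top Z: go to q2, push Z → (q2, 1011, Z)
  read 1, top Z: go to q0, push AZ → (q0, 011, AZ)
  read 0, top A: go to q0, push A → (q0, 11, AZ)
  read 1, top A: go to q1, push BA → (q1, 1, BAZ)
  read 1, top B: go to q1, push ε → (q1, ε, AZ)
All input consumed in state q1 with stack AZ.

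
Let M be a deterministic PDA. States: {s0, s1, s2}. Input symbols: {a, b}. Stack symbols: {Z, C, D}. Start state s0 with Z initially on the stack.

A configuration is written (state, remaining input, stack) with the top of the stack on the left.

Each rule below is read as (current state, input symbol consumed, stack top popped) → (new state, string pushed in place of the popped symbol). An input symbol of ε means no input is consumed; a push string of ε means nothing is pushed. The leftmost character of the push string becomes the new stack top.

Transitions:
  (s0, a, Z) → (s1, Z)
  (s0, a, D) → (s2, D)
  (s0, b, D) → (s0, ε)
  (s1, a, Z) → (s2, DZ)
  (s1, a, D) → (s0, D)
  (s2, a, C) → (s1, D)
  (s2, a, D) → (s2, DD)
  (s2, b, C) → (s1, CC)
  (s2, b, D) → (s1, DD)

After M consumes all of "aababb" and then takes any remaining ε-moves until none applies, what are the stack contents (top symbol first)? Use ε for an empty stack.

Z

(s0, aababb, Z)
  read a, top Z: go to s1, push Z → (s1, ababb, Z)
  read a, top Z: go to s2, push DZ → (s2, babb, DZ)
  read b, top D: go to s1, push DD → (s1, abb, DDZ)
  read a, top D: go to s0, push D → (s0, bb, DDZ)
  read b, top D: go to s0, push ε → (s0, b, DZ)
  read b, top D: go to s0, push ε → (s0, ε, Z)
All input consumed in state s0 with stack Z.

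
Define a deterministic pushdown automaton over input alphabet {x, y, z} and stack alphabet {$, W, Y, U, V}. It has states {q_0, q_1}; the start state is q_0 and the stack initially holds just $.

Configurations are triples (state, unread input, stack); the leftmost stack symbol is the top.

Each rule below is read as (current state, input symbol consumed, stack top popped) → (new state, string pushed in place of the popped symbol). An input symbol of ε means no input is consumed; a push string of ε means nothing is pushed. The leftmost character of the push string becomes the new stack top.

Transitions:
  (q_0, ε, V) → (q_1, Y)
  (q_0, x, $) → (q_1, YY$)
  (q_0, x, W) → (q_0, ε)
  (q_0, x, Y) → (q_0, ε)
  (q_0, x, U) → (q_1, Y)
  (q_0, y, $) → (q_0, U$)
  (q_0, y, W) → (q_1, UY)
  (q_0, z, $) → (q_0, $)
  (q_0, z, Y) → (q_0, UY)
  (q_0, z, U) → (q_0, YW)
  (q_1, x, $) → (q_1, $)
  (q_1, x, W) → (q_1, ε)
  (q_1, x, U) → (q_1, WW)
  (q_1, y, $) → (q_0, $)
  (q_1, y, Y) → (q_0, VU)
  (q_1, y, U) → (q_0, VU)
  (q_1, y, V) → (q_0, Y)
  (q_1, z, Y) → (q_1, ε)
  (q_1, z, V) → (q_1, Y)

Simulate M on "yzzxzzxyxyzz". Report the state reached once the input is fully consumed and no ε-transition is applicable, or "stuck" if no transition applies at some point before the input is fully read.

stuck

(q_0, yzzxzzxyxyzz, $) ⊢ (q_0, zzxzzxyxyzz, U$) ⊢ (q_0, zxzzxyxyzz, YW$) ⊢ (q_0, xzzxyxyzz, UYW$) ⊢ (q_1, zzxyxyzz, YYW$) ⊢ (q_1, zxyxyzz, YW$) ⊢ (q_1, xyxyzz, W$) ⊢ (q_1, yxyzz, $) ⊢ (q_0, xyzz, $) ⊢ (q_1, yzz, YY$) ⊢ (q_0, zz, VUY$) ⊢ (q_1, zz, YUY$) ⊢ (q_1, z, UY$)
No transition for (q_1, z, top U); M blocks with input z remaining.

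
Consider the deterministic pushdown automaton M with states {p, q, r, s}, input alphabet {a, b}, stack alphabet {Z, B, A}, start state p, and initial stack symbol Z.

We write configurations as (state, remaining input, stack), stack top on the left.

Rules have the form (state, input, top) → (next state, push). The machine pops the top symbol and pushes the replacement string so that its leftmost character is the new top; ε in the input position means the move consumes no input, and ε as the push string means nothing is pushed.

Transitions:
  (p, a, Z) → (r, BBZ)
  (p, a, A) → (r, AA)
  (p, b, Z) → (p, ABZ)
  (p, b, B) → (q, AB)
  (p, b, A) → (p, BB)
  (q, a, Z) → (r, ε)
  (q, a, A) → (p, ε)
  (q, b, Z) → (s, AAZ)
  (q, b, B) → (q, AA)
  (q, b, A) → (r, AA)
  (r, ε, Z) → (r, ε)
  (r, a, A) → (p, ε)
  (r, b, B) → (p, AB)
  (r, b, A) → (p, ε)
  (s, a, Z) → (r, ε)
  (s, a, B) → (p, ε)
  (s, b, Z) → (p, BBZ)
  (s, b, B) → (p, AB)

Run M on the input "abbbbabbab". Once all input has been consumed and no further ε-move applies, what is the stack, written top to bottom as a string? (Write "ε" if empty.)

ABBBBBBZ

(p, abbbbabbab, Z)
  read a, top Z: go to r, push BBZ → (r, bbbbabbab, BBZ)
  read b, top B: go to p, push AB → (p, bbbabbab, ABBZ)
  read b, top A: go to p, push BB → (p, bbabbab, BBBBZ)
  read b, top B: go to q, push AB → (q, babbab, ABBBBZ)
  read b, top A: go to r, push AA → (r, abbab, AABBBBZ)
  read a, top A: go to p, push ε → (p, bbab, ABBBBZ)
  read b, top A: go to p, push BB → (p, bab, BBBBBBZ)
  read b, top B: go to q, push AB → (q, ab, ABBBBBBZ)
  read a, top A: go to p, push ε → (p, b, BBBBBBZ)
  read b, top B: go to q, push AB → (q, ε, ABBBBBBZ)
All input consumed in state q with stack ABBBBBBZ.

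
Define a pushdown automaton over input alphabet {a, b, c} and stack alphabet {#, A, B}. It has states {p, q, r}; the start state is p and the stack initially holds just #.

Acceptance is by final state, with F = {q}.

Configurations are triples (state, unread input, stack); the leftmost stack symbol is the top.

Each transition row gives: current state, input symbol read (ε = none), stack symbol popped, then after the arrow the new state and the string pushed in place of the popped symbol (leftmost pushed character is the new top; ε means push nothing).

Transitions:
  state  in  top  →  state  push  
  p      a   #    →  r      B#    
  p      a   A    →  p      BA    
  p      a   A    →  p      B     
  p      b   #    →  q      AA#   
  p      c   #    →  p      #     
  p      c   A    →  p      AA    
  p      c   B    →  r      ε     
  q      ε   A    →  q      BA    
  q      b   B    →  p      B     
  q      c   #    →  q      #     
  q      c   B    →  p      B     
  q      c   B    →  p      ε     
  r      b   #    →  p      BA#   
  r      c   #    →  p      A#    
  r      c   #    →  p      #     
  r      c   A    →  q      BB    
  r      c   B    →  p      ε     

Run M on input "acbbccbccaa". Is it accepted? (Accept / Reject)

Reject

No computation consumes all input and reaches a final state.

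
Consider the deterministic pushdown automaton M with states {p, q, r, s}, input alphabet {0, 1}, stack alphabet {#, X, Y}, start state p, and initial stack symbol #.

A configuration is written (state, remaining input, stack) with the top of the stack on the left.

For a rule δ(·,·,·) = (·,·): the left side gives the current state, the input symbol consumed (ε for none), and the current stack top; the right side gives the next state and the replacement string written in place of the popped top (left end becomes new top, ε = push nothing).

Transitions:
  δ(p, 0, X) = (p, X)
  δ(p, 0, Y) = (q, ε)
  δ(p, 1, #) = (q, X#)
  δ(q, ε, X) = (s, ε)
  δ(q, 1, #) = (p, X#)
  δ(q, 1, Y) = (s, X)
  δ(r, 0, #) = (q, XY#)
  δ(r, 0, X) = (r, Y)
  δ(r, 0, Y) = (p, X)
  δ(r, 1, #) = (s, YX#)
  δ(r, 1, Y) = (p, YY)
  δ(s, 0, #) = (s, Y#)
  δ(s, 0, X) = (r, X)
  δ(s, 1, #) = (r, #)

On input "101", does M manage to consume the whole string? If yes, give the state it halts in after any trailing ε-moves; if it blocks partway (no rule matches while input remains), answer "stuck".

stuck

(p, 101, #) ⊢ (q, 01, X#) ⊢ (s, 01, #) ⊢ (s, 1, Y#)
No transition for (s, 1, top Y); M blocks with input 1 remaining.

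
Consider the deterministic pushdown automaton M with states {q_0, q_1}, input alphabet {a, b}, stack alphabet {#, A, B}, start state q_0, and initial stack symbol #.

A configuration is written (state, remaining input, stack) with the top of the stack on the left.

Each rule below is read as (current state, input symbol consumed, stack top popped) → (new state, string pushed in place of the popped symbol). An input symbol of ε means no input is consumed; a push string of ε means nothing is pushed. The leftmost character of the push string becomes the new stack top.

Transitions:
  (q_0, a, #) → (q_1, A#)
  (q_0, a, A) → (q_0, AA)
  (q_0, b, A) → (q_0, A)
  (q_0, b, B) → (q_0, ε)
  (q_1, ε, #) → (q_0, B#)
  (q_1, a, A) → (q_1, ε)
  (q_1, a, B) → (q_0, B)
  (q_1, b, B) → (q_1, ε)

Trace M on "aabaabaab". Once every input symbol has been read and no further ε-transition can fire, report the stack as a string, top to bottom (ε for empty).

(q_0, aabaabaab, #)
  read a, top #: go to q_1, push A# → (q_1, abaabaab, A#)
  read a, top A: go to q_1, push ε → (q_1, baabaab, #)
  ε-move, top #: go to q_0, push B# → (q_0, baabaab, B#)
  read b, top B: go to q_0, push ε → (q_0, aabaab, #)
  read a, top #: go to q_1, push A# → (q_1, abaab, A#)
  read a, top A: go to q_1, push ε → (q_1, baab, #)
  ε-move, top #: go to q_0, push B# → (q_0, baab, B#)
  read b, top B: go to q_0, push ε → (q_0, aab, #)
  read a, top #: go to q_1, push A# → (q_1, ab, A#)
  read a, top A: go to q_1, push ε → (q_1, b, #)
  ε-move, top #: go to q_0, push B# → (q_0, b, B#)
  read b, top B: go to q_0, push ε → (q_0, ε, #)
All input consumed in state q_0 with stack #.

#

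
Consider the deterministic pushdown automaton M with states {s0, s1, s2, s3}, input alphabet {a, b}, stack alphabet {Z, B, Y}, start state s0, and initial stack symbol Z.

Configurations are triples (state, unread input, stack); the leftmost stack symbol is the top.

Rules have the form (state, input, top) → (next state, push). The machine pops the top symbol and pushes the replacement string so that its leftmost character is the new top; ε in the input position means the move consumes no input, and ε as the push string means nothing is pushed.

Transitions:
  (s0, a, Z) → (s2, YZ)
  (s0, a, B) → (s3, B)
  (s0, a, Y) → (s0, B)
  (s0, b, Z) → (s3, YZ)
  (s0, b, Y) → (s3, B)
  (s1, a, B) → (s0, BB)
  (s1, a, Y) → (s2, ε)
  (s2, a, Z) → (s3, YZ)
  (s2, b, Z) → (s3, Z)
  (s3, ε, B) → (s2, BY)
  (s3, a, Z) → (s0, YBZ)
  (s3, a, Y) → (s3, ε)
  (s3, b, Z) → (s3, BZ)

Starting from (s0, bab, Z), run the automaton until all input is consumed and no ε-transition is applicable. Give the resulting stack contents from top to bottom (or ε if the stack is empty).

BYZ

(s0, bab, Z) ⊢ (s3, ab, YZ) ⊢ (s3, b, Z) ⊢ (s3, ε, BZ) ⊢ (s2, ε, BYZ)
All input consumed in state s2 with stack BYZ.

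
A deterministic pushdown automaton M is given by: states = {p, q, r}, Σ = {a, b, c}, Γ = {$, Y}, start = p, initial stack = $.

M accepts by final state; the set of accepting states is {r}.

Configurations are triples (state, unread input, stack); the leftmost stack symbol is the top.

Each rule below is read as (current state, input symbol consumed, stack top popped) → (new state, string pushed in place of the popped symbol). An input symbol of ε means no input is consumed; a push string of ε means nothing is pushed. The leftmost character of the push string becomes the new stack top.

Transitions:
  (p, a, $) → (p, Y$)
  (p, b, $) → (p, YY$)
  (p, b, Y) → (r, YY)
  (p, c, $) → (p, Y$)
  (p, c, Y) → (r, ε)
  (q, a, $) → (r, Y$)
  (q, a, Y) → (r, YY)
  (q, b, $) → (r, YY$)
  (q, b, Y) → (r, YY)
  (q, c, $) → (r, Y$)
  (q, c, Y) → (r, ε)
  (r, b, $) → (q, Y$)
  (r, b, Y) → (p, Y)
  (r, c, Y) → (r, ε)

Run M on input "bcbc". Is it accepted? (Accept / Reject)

(p, bcbc, $)
  read b, top $: go to p, push YY$ → (p, cbc, YY$)
  read c, top Y: go to r, push ε → (r, bc, Y$)
  read b, top Y: go to p, push Y → (p, c, Y$)
  read c, top Y: go to r, push ε → (r, ε, $)
All input consumed; state r ∈ F.

Accept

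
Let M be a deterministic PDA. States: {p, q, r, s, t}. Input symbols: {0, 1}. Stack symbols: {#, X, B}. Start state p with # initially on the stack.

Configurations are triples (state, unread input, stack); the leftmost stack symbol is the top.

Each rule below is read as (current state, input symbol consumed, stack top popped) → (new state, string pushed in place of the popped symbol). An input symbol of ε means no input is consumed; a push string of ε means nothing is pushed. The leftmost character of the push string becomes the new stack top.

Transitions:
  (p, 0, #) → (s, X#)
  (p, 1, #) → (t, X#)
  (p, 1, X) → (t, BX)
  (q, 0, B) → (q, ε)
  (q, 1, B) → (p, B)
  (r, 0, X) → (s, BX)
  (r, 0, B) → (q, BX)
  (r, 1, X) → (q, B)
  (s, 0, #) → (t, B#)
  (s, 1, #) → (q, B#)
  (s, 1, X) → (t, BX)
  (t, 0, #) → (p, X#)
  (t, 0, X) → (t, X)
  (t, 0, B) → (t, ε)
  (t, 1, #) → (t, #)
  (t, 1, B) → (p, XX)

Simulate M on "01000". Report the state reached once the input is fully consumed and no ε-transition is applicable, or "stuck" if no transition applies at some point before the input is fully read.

(p, 01000, #)
  read 0, top #: go to s, push X# → (s, 1000, X#)
  read 1, top X: go to t, push BX → (t, 000, BX#)
  read 0, top B: go to t, push ε → (t, 00, X#)
  read 0, top X: go to t, push X → (t, 0, X#)
  read 0, top X: go to t, push X → (t, ε, X#)
All input consumed; M is in state t.

t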